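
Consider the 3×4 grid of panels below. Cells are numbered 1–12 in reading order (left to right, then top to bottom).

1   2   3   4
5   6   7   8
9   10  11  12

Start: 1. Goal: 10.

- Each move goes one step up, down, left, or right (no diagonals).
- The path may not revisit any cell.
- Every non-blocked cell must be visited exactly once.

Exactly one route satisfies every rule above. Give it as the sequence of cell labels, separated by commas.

1, 2, 3, 4, 8, 12, 11, 7, 6, 5, 9, 10

Need to visit all 12 open cells exactly once, starting at 1 and ending at 10.
Route from 1: 3× right (reaching 4), 2× down (reaching 12), left to 11, up to 7, 2× left (reaching 5), down to 9, right to 10 — 11 moves in all.
Check: all 12 open cells covered.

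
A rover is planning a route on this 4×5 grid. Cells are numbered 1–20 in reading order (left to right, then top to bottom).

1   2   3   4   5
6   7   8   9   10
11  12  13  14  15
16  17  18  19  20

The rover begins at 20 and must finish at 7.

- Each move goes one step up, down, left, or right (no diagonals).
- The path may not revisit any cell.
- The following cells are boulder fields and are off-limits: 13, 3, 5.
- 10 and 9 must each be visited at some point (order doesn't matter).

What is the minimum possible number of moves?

Any route passes through 10 and 9 in some order between 20 and 7. Summing Manhattan distances along each leg and taking the cheapest ordering (20 → 10 → 9 → 7) gives a lower bound of 2 + 1 + 2 = 5 moves.
A route of 5 moves achieves this: 20 → 15 → 10 → 9 → 8 → 7.
Since 5 matches the lower bound, it is optimal.

5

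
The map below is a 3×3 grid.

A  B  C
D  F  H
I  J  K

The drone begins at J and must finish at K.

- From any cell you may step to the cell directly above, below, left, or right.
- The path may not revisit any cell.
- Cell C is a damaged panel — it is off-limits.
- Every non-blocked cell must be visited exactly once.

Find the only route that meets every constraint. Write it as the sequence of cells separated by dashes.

J - I - D - A - B - F - H - K

Need to visit all 8 open cells exactly once, starting at J and ending at K.
Cell B has only two open neighbours (F and A), so the path must pass straight through it: one of those is the cell it's entered from and the other is where it exits.
Route from J: left 1 to I, up 2 to A, right 1 to B, down 1 to F, right 1 to H, down 1 to K — 7 moves in all.
Check: all 8 open cells covered.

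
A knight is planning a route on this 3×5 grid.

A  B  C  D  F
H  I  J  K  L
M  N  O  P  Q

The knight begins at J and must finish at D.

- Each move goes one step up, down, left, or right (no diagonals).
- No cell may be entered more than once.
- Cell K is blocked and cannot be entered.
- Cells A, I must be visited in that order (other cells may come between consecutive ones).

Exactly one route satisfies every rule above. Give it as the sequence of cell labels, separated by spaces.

J C B A H I N O P Q L F D

The waypoints must appear in the order A, I, with no cell reused.
Route from J: up to C, 2× left (reaching A), down to H, right to I, down to N, 3× right (reaching Q), 2× up (reaching F), left to D — 12 moves in all.
Check: order respected (A at step 3, I at step 5).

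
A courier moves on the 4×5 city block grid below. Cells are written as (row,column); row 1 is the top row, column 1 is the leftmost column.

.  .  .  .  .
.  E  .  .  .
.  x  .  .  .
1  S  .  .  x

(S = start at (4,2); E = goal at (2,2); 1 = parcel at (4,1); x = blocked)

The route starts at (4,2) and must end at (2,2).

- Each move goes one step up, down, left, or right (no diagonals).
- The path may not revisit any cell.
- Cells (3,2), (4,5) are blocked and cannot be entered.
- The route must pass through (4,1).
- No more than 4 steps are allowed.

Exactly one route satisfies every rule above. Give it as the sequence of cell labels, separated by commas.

The 4-move cap with required stops at (4,1) leaves no slack for detours.
Route from (4,2): left to (4,1), 2× up (reaching (2,1)), right to (2,2) — 4 moves in all.
Check: all required cells visited; 4 ≤ 4 moves.

(4,2), (4,1), (3,1), (2,1), (2,2)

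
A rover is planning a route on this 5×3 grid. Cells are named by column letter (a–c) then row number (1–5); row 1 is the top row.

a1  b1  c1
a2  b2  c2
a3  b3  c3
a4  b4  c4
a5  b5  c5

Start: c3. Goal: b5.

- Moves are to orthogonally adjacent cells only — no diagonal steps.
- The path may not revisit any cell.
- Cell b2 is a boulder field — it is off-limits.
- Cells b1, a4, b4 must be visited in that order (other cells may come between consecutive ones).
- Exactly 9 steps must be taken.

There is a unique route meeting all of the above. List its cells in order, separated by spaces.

The waypoints must appear in the order b1, a4, b4, with no cell reused.
Route from c3: 2× up (reaching c1), 2× left (reaching a1), 3× down (reaching a4), right to b4, down to b5 — 9 moves in all.
Check: order respected (b1 at step 3, a4 at step 7, b4 at step 8); 9 moves as required.

c3 c2 c1 b1 a1 a2 a3 a4 b4 b5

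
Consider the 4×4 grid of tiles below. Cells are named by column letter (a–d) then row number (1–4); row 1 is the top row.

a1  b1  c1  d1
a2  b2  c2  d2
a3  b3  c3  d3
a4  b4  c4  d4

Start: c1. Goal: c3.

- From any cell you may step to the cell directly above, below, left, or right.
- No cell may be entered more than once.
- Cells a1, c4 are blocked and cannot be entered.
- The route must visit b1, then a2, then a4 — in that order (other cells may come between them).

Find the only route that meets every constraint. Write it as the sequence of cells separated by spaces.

c1 b1 b2 a2 a3 a4 b4 b3 c3

The waypoints must appear in the order b1, a2, a4, with no cell reused.
Route from c1: left 1 to b1, down 1 to b2, left 1 to a2, down 2 to a4, right 1 to b4, up 1 to b3, right 1 to c3 — 8 moves in all.
Check: order respected (b1 at step 1, a2 at step 3, a4 at step 5).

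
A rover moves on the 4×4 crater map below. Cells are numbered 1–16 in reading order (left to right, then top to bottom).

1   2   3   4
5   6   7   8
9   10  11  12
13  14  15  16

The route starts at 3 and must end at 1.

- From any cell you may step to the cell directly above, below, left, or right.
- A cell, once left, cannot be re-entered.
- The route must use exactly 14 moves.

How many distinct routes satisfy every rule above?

Need simple routes of exactly 14 moves from 3 to 1 (Manhattan distance 2, so 6 moves are spent on a detour and 6 undoing it).
Branch systematically from the start, pruning whenever the remaining move budget drops below the Manhattan distance to 1 or differs from it in parity. Grouping the completions by first move — via 7: 1; via 2: 2; via 4: 9 — and summing: 1 + 2 + 9 = 12.
That gives 12 routes.

12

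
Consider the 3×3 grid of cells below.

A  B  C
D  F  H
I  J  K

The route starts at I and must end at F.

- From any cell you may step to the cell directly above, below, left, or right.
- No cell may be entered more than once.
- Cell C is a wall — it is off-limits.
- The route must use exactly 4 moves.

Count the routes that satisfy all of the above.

Need simple routes of exactly 4 moves from I to F (Manhattan distance 2, so 1 moves are spent on a detour and 1 undoing it).
Enumerating: I D A B F | I J K H F.
That gives 2 routes.

2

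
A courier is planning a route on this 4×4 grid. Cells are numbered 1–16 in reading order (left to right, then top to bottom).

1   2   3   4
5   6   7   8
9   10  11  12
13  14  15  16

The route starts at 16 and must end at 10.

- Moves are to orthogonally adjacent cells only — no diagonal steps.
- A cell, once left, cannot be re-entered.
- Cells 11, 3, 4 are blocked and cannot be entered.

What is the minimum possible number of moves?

3

The Manhattan distance from 16 to 10 is |4−3| + |4−2| = 3, so at least 3 moves are needed.
A route of 3 moves achieves this: 16 → 15 → 14 → 10.
Since 3 matches the lower bound, it is optimal.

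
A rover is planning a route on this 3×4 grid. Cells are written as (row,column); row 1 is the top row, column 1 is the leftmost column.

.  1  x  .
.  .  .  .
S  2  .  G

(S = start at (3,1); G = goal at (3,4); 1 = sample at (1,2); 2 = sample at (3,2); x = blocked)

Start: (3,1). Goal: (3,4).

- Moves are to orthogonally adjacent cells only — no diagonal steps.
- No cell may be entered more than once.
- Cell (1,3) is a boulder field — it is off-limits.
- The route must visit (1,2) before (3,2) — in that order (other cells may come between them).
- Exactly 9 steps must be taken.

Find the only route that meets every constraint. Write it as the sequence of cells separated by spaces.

(3,1) (2,1) (1,1) (1,2) (2,2) (3,2) (3,3) (2,3) (2,4) (3,4)

The waypoints must appear in the order (1,2), (3,2), with no cell reused.
Route from (3,1): up 2 to (1,1), right 1 to (1,2), down 2 to (3,2), right 1 to (3,3), up 1 to (2,3), right 1 to (2,4), down 1 to (3,4) — 9 moves in all.
Check: order respected (1 at step 3, 2 at step 5); 9 moves as required.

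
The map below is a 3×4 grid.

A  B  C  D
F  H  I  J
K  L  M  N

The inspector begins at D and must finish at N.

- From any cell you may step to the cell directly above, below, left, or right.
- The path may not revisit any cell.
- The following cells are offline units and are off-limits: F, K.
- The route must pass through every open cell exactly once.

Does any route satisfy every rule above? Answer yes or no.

no

Cell A has only one open neighbour but is neither the start nor the goal, so a Hamiltonian route would have to both enter and leave it through the same neighbour — impossible without revisiting.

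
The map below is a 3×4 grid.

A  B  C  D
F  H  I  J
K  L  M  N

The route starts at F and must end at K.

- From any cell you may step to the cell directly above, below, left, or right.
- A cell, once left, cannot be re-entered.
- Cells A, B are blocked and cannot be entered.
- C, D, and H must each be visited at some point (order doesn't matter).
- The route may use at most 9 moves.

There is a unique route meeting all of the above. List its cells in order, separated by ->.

F -> H -> I -> C -> D -> J -> N -> M -> L -> K

Any route must reach C, D, and H and still end at K within 9 moves, so the order of the required stops is forced.
Route from F: 2× right (reaching I), up to C, right to D, 2× down (reaching N), 3× left (reaching K) — 9 moves in all.
Check: all required cells visited; 9 ≤ 9 moves.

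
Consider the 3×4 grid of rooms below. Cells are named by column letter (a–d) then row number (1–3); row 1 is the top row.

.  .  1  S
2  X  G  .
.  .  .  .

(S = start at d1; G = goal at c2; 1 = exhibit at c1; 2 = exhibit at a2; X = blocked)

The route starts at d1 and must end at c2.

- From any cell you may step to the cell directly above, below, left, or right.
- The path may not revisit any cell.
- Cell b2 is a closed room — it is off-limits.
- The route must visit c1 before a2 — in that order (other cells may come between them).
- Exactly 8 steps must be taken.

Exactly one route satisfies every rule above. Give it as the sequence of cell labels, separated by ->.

d1 -> c1 -> b1 -> a1 -> a2 -> a3 -> b3 -> c3 -> c2

The waypoints must appear in the order c1, a2, with no cell reused.
Route from d1: left 3 to a1, down 2 to a3, right 2 to c3, up 1 to c2 — 8 moves in all.
Check: order respected (1 at step 1, 2 at step 4); 8 moves as required.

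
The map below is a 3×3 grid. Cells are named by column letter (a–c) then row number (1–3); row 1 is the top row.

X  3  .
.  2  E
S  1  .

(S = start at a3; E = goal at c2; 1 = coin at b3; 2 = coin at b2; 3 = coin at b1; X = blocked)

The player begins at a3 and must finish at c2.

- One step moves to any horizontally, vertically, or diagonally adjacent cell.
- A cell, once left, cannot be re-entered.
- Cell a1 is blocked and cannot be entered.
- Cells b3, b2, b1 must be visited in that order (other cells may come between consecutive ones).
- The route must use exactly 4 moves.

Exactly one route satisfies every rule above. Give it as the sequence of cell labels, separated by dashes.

The waypoints must appear in the order b3, b2, b1, with no cell reused.
Route from a3: right 1 to b3, up 2 to b1, down-right 1 to c2 — 4 moves in all.
Check: order respected (1 at step 1, 2 at step 2, 3 at step 3); 4 moves as required.

a3 - b3 - b2 - b1 - c2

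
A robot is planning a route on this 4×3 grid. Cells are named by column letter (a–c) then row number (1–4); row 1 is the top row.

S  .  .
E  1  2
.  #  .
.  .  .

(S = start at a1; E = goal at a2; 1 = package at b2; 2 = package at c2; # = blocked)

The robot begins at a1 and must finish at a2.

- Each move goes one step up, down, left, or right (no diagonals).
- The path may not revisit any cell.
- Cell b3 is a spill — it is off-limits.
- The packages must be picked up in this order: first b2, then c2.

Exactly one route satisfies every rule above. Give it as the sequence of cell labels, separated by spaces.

The waypoints must appear in the order b2, c2, with no cell reused.
Route from a1: right 1 to b1, down 1 to b2, right 1 to c2, down 2 to c4, left 2 to a4, up 2 to a2 — 9 moves in all.
Check: order respected (1 at step 2, 2 at step 3).

a1 b1 b2 c2 c3 c4 b4 a4 a3 a2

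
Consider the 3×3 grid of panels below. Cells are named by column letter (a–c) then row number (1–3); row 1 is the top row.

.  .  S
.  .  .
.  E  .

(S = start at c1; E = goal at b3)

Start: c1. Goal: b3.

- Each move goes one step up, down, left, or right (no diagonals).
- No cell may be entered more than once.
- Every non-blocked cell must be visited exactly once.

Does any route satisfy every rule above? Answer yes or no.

no

Colour the cells like a checkerboard: each orthogonal step flips colour, so a Hamiltonian route alternates colours. Here there are 5 cells of one colour and 4 of the other, with start on the opposite colour to the goal — the counts and endpoints can't be arranged into an alternating sequence of length 9, so no Hamiltonian route exists.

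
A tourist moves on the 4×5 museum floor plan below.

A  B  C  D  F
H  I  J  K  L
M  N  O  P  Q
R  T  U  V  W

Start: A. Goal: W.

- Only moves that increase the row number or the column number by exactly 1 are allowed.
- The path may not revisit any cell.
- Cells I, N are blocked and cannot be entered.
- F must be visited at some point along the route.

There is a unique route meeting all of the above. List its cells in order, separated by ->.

Moves only go right or down, so the column and row indices never decrease.
Route from A: 4× right (reaching F), 3× down (reaching W) — 7 moves in all.
Check: all required cells visited.

A -> B -> C -> D -> F -> L -> Q -> W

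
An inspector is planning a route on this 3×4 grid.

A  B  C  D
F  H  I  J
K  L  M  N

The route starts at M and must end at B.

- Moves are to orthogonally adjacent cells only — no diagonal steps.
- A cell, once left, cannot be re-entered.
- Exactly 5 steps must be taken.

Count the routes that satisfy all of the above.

Need simple routes of exactly 5 moves from M to B (Manhattan distance 3, so 1 moves are spent on a detour and 1 undoing it).
Branch systematically from the start, pruning whenever the remaining move budget drops below the Manhattan distance to B or differs from it in parity. Grouping the completions by first move — via I: 2; via L: 4; via N: 3 — and summing: 2 + 4 + 3 = 9.
That gives 9 routes.

9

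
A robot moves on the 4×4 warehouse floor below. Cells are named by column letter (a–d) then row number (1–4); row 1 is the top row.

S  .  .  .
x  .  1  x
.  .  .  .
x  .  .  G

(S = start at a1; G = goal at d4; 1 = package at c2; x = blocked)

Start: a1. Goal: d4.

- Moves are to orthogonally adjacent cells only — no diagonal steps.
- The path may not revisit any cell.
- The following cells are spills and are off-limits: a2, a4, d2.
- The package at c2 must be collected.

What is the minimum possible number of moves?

6

Any route passes through c2 somewhere between a1 and d4. Summing Manhattan distances along the two legs (a1 → c2 → d4) gives a lower bound of 3 + 3 = 6 moves.
A route of 6 moves achieves this: a1 → b1 → b2 → c2 → c3 → c4 → d4.
Since 6 matches the lower bound, it is optimal.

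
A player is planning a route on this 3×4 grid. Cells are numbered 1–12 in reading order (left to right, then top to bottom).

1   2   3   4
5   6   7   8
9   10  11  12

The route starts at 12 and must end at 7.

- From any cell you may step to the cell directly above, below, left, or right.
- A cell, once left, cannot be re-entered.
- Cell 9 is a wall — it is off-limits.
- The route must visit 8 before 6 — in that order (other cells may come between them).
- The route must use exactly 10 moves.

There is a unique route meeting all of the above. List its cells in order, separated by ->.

12 -> 8 -> 4 -> 3 -> 2 -> 1 -> 5 -> 6 -> 10 -> 11 -> 7

The waypoints must appear in the order 8, 6, with no cell reused.
Route from 12: 2× up (reaching 4), 3× left (reaching 1), down to 5, right to 6, down to 10, right to 11, up to 7 — 10 moves in all.
Check: order respected (8 at step 1, 6 at step 7); 10 moves as required.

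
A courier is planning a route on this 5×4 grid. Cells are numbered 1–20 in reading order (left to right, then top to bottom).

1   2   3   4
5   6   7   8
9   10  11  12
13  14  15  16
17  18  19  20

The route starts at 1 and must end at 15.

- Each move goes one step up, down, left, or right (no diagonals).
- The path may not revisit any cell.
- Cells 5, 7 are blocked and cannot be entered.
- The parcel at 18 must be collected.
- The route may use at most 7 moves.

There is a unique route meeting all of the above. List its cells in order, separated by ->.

1 -> 2 -> 6 -> 10 -> 14 -> 18 -> 19 -> 15

The 7-move cap with required stops at 18 leaves no slack for detours.
Route from 1: right to 2, 4× down (reaching 18), right to 19, up to 15 — 7 moves in all.
Check: all required cells visited; 7 ≤ 7 moves.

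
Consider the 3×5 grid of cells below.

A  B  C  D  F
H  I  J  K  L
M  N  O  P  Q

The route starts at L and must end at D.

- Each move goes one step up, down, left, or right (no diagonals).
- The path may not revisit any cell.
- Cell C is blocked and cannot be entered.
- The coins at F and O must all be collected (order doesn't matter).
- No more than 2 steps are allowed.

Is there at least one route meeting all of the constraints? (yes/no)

no

Even ignoring the no-revisit rule, getting from L to D, taking the cheapest ordering L → O → F → D needs at least 3 + 4 + 1 = 8 moves (Manhattan distance per leg), which exceeds the 2-move limit.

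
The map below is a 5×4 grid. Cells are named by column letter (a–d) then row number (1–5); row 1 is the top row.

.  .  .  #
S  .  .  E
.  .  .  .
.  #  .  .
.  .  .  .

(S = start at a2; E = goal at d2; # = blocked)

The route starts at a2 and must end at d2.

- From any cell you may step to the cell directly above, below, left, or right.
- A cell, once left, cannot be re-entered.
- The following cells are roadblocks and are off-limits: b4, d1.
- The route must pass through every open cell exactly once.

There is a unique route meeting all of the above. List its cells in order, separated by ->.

a2 -> a1 -> b1 -> c1 -> c2 -> b2 -> b3 -> a3 -> a4 -> a5 -> b5 -> c5 -> d5 -> d4 -> c4 -> c3 -> d3 -> d2

Need to visit all 18 open cells exactly once, starting at a2 and ending at d2.
Cell c1 has only two open neighbours (c2 and b1), so the path must pass straight through it: one of those is the cell it's entered from and the other is where it exits.
Route from a2: up 1 to a1, right 2 to c1, down 1 to c2, left 1 to b2, down 1 to b3, left 1 to a3, down 2 to a5, right 3 to d5, up 1 to d4, left 1 to c4, up 1 to c3, right 1 to d3, up 1 to d2 — 17 moves in all.
Check: all 18 open cells covered.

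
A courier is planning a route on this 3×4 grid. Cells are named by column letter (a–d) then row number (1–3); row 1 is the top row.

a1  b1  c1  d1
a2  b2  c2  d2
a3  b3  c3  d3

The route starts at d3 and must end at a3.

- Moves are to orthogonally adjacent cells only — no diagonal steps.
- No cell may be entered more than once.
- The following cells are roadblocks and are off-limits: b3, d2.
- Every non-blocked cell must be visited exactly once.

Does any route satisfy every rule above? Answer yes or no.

Cell d1 has only one open neighbour but is neither the start nor the goal, so a Hamiltonian route would have to both enter and leave it through the same neighbour — impossible without revisiting.

no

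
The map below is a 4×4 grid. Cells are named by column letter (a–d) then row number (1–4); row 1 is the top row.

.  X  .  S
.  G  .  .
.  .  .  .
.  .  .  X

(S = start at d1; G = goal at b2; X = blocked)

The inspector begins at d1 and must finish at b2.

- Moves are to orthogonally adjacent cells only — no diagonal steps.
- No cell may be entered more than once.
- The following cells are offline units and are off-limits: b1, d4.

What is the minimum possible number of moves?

The Manhattan distance from d1 to b2 is |1−2| + |4−2| = 3, so at least 3 moves are needed.
A route of 3 moves achieves this: d1 → d2 → c2 → b2.
Since 3 matches the lower bound, it is optimal.

3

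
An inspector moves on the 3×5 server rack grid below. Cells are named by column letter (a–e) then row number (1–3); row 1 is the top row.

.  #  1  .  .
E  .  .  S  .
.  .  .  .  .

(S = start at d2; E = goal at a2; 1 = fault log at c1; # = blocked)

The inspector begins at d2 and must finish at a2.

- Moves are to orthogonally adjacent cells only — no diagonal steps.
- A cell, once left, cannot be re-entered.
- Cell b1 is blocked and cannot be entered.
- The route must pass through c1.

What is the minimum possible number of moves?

5

Any route passes through c1 somewhere between d2 and a2. Summing Manhattan distances along the two legs (d2 → c1 → a2) gives a lower bound of 2 + 3 = 5 moves.
A route of 5 moves achieves this: d2 → d1 → c1 → c2 → b2 → a2.
Since 5 matches the lower bound, it is optimal.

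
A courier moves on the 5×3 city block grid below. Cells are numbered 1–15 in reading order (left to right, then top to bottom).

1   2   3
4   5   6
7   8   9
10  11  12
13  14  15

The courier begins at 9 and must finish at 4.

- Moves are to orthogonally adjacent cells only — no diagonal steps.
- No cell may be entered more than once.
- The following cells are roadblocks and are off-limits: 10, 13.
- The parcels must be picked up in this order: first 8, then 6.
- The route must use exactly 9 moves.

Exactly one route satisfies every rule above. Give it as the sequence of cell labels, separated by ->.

9 -> 12 -> 11 -> 8 -> 5 -> 6 -> 3 -> 2 -> 1 -> 4

The waypoints must appear in the order 8, 6, with no cell reused.
Route from 9: down 1 to 12, left 1 to 11, up 2 to 5, right 1 to 6, up 1 to 3, left 2 to 1, down 1 to 4 — 9 moves in all.
Check: order respected (8 at step 3, 6 at step 5); 9 moves as required.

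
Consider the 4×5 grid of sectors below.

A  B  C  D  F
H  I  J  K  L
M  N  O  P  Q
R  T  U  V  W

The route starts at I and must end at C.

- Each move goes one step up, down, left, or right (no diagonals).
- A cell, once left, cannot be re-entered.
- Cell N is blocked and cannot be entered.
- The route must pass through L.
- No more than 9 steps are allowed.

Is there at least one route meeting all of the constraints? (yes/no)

yes

One route that works: I → J → K → L → F → D → C.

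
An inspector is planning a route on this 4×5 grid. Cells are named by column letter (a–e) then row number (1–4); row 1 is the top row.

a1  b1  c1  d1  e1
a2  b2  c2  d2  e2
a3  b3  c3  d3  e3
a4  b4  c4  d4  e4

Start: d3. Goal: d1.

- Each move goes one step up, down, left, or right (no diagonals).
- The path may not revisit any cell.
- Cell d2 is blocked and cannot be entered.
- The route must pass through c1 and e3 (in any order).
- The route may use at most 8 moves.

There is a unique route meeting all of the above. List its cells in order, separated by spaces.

Any route must reach c1 and e3 and still end at d1 within 8 moves, so the order of the required stops is forced.
Route from d3: right 1 to e3, down 1 to e4, left 2 to c4, up 3 to c1, right 1 to d1 — 8 moves in all.
Check: all required cells visited; 8 ≤ 8 moves.

d3 e3 e4 d4 c4 c3 c2 c1 d1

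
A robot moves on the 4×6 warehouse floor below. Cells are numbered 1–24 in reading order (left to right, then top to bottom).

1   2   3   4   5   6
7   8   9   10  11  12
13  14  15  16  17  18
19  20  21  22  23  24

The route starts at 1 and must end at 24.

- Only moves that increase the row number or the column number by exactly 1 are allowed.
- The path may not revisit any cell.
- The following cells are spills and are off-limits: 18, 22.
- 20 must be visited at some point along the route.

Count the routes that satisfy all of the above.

0

A right/down-only route from 1 to 24 makes exactly 3 down-moves and 5 right-moves in some order.
With no other constraints that would be C(8,3) = 56 routes.
Split at 20 and multiply the segment counts (each segment already excludes blocked cells): 1→20: 4; 20→24: 0; product = 0.
No route satisfies every constraint, so the count is 0.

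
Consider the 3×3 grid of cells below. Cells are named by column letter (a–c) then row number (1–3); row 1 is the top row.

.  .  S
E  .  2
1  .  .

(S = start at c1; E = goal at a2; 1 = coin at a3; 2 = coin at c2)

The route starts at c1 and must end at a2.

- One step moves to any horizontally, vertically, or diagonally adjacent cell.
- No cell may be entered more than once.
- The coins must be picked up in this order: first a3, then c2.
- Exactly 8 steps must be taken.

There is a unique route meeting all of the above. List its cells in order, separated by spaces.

c1 b2 a3 b3 c3 c2 b1 a1 a2

The waypoints must appear in the order a3, c2, with no cell reused.
Route from c1: 2× down-left (reaching a3), 2× right (reaching c3), up to c2, up-left to b1, left to a1, down to a2 — 8 moves in all.
Check: order respected (1 at step 2, 2 at step 5); 8 moves as required.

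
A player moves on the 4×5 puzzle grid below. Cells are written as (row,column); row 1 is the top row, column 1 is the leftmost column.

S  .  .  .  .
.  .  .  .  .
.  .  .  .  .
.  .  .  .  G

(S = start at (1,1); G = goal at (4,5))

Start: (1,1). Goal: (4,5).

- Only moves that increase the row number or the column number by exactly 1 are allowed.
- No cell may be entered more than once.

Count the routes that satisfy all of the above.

35

A right/down-only route from (1,1) to (4,5) makes exactly 3 down-moves and 4 right-moves in some order.
With no other constraints that would be C(7,3) = 35 routes.
That gives 35 routes.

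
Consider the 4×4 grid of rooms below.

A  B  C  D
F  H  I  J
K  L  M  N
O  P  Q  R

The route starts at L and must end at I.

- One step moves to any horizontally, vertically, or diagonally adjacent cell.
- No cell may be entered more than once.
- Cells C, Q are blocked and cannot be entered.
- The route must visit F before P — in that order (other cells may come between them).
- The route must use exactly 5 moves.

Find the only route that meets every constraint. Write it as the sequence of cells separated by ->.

The waypoints must appear in the order F, P, with no cell reused.
Route from L: up-left 1 to F, down 1 to K, down-right 1 to P, up-right 1 to M, up 1 to I — 5 moves in all.
Check: order respected (F at step 1, P at step 3); 5 moves as required.

L -> F -> K -> P -> M -> I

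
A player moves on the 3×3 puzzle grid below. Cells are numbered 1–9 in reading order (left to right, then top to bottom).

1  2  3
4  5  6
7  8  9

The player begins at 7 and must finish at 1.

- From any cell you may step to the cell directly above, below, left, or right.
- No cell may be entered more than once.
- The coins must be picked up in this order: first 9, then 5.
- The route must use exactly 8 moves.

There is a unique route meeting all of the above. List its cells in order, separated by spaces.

The waypoints must appear in the order 9, 5, with no cell reused.
Route from 7: right 2 to 9, up 2 to 3, left 1 to 2, down 1 to 5, left 1 to 4, up 1 to 1 — 8 moves in all.
Check: order respected (9 at step 2, 5 at step 6); 8 moves as required.

7 8 9 6 3 2 5 4 1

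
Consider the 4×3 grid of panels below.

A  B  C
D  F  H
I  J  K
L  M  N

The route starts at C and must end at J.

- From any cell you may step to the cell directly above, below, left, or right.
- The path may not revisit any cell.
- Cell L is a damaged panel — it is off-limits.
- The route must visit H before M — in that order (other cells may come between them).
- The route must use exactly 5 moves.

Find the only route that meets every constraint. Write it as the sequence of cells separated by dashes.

C - H - K - N - M - J

The waypoints must appear in the order H, M, with no cell reused.
Route from C: 3× down (reaching N), left to M, up to J — 5 moves in all.
Check: order respected (H at step 1, M at step 4); 5 moves as required.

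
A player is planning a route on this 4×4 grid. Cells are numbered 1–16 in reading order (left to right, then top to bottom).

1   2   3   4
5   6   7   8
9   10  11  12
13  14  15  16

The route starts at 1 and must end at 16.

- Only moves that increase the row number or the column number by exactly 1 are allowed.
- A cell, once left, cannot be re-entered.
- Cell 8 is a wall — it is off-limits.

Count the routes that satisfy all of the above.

A right/down-only route from 1 to 16 makes exactly 3 down-moves and 3 right-moves in some order.
With no other constraints that would be C(6,3) = 20 routes.
Subtract routes through each blocked cell (inclusion–exclusion for overlaps): − through 8: 4 → 16.
That gives 16 routes.

16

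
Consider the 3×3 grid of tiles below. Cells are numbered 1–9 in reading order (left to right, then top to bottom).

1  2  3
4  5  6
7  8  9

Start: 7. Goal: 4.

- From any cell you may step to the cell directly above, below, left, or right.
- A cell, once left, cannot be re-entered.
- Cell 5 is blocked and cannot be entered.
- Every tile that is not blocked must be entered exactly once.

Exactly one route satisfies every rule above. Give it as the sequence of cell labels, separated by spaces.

7 8 9 6 3 2 1 4

Need to visit all 8 open cells exactly once, starting at 7 and ending at 4.
Cell 9 has only two open neighbours (6 and 8), so the path must pass straight through it: one of those is the cell it's entered from and the other is where it exits.
Route from 7: right 2 to 9, up 2 to 3, left 2 to 1, down 1 to 4 — 7 moves in all.
Check: all 8 open cells covered.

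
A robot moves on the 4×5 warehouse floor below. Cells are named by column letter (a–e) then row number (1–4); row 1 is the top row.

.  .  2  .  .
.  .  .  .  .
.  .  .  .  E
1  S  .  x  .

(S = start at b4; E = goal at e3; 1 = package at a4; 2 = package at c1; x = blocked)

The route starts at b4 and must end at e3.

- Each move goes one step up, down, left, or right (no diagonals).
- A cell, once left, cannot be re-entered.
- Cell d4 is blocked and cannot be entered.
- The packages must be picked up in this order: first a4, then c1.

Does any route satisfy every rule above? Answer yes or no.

One route that works: b4 → a4 → a3 → a2 → a1 → b1 → c1 → c2 → c3 → d3 → e3.

yes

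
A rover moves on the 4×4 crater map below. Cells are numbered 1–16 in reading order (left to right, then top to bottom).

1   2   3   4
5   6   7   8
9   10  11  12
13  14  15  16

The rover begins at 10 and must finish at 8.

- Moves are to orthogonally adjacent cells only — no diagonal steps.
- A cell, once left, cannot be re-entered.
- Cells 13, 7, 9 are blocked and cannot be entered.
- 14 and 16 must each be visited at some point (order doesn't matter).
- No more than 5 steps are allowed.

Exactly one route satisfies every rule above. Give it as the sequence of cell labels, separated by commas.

The budget equals the shortest possible length, so every move has to be on a shortest route through the required cells.
Route from 10: down 1 to 14, right 2 to 16, up 2 to 8 — 5 moves in all.
Check: all required cells visited; 5 ≤ 5 moves.

10, 14, 15, 16, 12, 8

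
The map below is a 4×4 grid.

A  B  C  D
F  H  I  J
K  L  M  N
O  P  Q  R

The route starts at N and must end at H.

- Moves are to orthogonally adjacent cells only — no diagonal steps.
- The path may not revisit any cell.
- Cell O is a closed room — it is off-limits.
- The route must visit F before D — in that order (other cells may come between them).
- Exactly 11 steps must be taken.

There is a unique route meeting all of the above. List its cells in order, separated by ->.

The waypoints must appear in the order F, D, with no cell reused.
Route from N: left 3 to K, up 2 to A, right 3 to D, down 1 to J, left 2 to H — 11 moves in all.
Check: order respected (F at step 4, D at step 8); 11 moves as required.

N -> M -> L -> K -> F -> A -> B -> C -> D -> J -> I -> H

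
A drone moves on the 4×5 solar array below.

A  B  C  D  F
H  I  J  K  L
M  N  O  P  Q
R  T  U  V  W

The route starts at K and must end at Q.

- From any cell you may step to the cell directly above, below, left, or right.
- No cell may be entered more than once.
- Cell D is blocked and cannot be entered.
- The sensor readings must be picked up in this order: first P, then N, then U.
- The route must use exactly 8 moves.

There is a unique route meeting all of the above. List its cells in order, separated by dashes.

K - P - O - N - T - U - V - W - Q

The waypoints must appear in the order P, N, U, with no cell reused.
Route from K: down to P, 2× left (reaching N), down to T, 3× right (reaching W), up to Q — 8 moves in all.
Check: order respected (P at step 1, N at step 3, U at step 5); 8 moves as required.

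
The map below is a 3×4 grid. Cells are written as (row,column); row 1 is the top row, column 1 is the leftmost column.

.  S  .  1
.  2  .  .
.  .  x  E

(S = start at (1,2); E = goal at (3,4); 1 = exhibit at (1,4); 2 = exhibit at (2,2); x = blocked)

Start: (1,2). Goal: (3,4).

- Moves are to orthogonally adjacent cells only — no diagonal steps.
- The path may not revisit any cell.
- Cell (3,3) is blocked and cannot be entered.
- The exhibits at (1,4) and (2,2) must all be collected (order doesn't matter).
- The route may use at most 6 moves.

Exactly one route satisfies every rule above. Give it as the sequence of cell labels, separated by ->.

(1,2) -> (2,2) -> (2,3) -> (1,3) -> (1,4) -> (2,4) -> (3,4)

Any route must reach (1,4) and (2,2) and still end at (3,4) within 6 moves, so the order of the required stops is forced.
Route from (1,2): down to (2,2), right to (2,3), up to (1,3), right to (1,4), 2× down (reaching (3,4)) — 6 moves in all.
Check: all required cells visited; 6 ≤ 6 moves.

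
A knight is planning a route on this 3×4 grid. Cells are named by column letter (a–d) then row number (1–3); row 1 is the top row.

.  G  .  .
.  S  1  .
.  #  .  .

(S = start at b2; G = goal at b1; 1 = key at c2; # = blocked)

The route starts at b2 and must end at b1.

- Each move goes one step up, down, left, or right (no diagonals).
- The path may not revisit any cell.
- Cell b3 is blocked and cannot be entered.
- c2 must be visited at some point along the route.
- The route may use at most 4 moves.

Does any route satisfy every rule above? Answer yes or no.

One route that works: b2 → c2 → c1 → b1.

yes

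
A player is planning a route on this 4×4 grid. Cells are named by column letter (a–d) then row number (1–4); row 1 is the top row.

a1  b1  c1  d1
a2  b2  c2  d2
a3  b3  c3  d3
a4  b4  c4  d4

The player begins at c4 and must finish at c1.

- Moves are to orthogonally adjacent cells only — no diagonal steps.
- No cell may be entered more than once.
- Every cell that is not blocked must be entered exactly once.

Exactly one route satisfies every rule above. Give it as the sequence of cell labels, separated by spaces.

Need to visit all 16 open cells exactly once, starting at c4 and ending at c1.
Route from c4: right to d4, up to d3, 2× left (reaching b3), down to b4, left to a4, 3× up (reaching a1), right to b1, down to b2, 2× right (reaching d2), up to d1, left to c1 — 15 moves in all.
Check: all 16 open cells covered.

c4 d4 d3 c3 b3 b4 a4 a3 a2 a1 b1 b2 c2 d2 d1 c1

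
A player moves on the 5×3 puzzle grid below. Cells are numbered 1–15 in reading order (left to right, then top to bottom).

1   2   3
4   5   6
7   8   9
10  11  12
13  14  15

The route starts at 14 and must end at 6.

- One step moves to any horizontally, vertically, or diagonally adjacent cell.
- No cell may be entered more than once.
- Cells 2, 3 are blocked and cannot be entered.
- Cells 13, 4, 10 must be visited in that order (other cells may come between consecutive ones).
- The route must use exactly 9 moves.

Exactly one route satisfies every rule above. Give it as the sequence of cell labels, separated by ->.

The waypoints must appear in the order 13, 4, 10, with no cell reused.
Route from 14: left 1 to 13, up-right 2 to 9, up-left 1 to 5, left 1 to 4, down 2 to 10, up-right 2 to 6 — 9 moves in all.
Check: order respected (13 at step 1, 4 at step 5, 10 at step 7); 9 moves as required.

14 -> 13 -> 11 -> 9 -> 5 -> 4 -> 7 -> 10 -> 8 -> 6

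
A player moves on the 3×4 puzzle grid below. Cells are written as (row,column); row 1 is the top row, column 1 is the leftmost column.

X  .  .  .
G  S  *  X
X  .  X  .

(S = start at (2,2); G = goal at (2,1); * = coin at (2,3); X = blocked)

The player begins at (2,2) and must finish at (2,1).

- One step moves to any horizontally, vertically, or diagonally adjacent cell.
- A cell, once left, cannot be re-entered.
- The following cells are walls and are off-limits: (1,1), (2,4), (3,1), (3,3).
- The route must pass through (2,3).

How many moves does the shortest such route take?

3

Any route passes through (2,3) somewhere between (2,2) and (2,1). Summing Chebyshev distances along the two legs ((2,2) → (2,3) → (2,1)) gives a lower bound of 1 + 2 = 3 moves.
A route of 3 moves achieves this: (2,2) → (2,3) → (1,2) → (2,1).
Since 3 matches the lower bound, it is optimal.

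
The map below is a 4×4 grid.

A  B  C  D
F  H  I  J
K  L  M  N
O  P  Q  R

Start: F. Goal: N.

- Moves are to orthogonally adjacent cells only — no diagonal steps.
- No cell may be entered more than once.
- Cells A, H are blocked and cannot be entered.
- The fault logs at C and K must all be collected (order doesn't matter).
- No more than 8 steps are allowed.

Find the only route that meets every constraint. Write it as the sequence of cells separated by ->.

F -> K -> L -> M -> I -> C -> D -> J -> N

The budget equals the shortest possible length, so every move has to be on a shortest route through the required cells.
Route from F: down to K, 2× right (reaching M), 2× up (reaching C), right to D, 2× down (reaching N) — 8 moves in all.
Check: all required cells visited; 8 ≤ 8 moves.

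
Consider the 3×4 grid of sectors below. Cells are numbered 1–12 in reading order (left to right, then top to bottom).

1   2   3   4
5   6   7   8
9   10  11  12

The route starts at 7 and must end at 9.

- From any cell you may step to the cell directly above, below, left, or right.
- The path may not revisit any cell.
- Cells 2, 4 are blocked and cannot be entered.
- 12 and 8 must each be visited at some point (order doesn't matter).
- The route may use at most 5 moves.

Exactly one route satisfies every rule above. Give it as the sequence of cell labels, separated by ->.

Any route must reach 12 and 8 and still end at 9 within 5 moves, so the order of the required stops is forced.
Route from 7: right 1 to 8, down 1 to 12, left 3 to 9 — 5 moves in all.
Check: all required cells visited; 5 ≤ 5 moves.

7 -> 8 -> 12 -> 11 -> 10 -> 9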